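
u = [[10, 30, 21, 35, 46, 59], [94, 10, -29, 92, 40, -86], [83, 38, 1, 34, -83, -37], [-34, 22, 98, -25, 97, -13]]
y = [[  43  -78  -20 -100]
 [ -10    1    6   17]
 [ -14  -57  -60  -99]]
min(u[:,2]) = -29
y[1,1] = 1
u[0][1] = 30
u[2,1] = 38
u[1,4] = 40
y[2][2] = -60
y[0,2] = -20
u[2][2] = 1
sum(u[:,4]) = 100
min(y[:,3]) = -100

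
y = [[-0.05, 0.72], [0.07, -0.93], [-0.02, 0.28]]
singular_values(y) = [1.21, 0.0]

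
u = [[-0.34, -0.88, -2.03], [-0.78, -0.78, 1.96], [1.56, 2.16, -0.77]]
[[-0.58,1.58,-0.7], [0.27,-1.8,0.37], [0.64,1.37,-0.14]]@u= [[-2.13,-2.23,4.81], [1.89,1.97,-4.36], [-1.5,-1.93,1.49]]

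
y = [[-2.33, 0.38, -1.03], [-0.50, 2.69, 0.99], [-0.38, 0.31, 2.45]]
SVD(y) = [[0.01, 0.9, -0.45],[0.81, 0.25, 0.53],[0.59, -0.37, -0.72]] @ diag([3.3135032406574405, 2.754256825684747, 1.6667830129688845]) @ [[-0.2, 0.71, 0.67], [-0.75, 0.33, -0.57], [0.63, 0.62, -0.47]]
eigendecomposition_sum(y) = [[-2.35, 0.21, -0.55], [-0.2, 0.02, -0.05], [-0.17, 0.02, -0.04]] + [[0.01, -0.03, -0.05], [-0.37, 1.76, 3.05], [-0.17, 0.80, 1.38]] + [[0.02, 0.20, -0.44], [0.07, 0.91, -2.01], [-0.04, -0.5, 1.11]]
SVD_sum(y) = [[-0.01, 0.03, 0.03], [-0.53, 1.92, 1.80], [-0.39, 1.39, 1.3]] + [[-1.86, 0.81, -1.41], [-0.52, 0.23, -0.40], [0.76, -0.33, 0.58]] + [[-0.47, -0.46, 0.35], [0.55, 0.55, -0.42], [-0.76, -0.74, 0.57]]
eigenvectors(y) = [[0.99, 0.01, -0.19],[0.08, -0.91, -0.86],[0.07, -0.41, 0.47]]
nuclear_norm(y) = 7.73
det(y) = -15.21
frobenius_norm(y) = 4.62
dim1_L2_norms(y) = [2.58, 2.91, 2.5]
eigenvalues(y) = [-2.37, 3.15, 2.04]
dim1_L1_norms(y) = [3.74, 4.18, 3.14]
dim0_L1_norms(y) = [3.21, 3.38, 4.47]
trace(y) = 2.81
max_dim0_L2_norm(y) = 2.84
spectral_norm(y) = 3.31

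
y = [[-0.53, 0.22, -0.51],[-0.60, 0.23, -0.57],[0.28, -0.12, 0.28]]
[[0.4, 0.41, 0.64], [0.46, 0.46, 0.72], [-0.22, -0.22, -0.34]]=y @ [[-0.43, -0.32, -1.39], [-0.22, 0.46, 0.41], [-0.44, -0.28, 0.36]]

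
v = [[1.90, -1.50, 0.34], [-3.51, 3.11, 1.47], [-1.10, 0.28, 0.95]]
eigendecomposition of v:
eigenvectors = [[0.41+0.00j,-0.54-0.11j,(-0.54+0.11j)], [(-0.89+0j),-0.61+0.00j,-0.61-0.00j], [(-0.17+0j),(-0.2-0.53j),-0.20+0.53j]]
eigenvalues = [(5.01+0j), (0.47+0.63j), (0.47-0.63j)]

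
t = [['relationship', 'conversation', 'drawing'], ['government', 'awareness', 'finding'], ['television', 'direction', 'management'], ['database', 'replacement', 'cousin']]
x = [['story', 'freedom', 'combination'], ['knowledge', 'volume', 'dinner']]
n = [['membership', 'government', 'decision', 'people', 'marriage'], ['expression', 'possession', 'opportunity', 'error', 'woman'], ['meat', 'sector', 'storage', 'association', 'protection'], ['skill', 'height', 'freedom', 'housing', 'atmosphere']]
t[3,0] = 'database'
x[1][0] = 'knowledge'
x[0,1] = 'freedom'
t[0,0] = 'relationship'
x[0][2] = 'combination'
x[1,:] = ['knowledge', 'volume', 'dinner']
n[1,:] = ['expression', 'possession', 'opportunity', 'error', 'woman']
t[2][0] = 'television'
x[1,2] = 'dinner'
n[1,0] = 'expression'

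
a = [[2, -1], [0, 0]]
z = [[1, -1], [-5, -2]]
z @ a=[[2, -1], [-10, 5]]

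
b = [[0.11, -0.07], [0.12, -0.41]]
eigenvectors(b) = [[0.97, 0.14], [0.23, 0.99]]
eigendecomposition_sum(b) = [[0.1, -0.01],  [0.02, -0.00]] + [[0.01, -0.06], [0.10, -0.41]]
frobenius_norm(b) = 0.45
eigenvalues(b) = [0.09, -0.39]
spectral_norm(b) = 0.44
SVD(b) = [[0.23,0.97],[0.97,-0.23]] @ diag([0.4387519667778266, 0.08364634868653248]) @ [[0.32, -0.95], [0.95, 0.32]]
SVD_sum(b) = [[0.03, -0.1], [0.14, -0.40]] + [[0.08, 0.03], [-0.02, -0.01]]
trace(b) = -0.30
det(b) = -0.04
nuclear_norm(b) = 0.52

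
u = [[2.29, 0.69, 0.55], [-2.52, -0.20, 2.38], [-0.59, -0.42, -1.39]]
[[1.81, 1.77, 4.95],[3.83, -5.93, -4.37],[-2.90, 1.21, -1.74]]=u@[[0.31, 1.1, 1.84],[0.05, -0.03, 0.92],[1.94, -1.33, 0.19]]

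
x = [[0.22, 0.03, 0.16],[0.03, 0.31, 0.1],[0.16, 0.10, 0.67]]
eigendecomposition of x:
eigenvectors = [[0.3, 0.95, 0.09], [0.23, 0.02, -0.97], [0.93, -0.31, 0.22]]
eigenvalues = [0.75, 0.17, 0.29]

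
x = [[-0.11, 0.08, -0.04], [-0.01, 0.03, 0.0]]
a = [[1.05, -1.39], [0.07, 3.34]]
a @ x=[[-0.1, 0.04, -0.04], [-0.04, 0.11, -0.0]]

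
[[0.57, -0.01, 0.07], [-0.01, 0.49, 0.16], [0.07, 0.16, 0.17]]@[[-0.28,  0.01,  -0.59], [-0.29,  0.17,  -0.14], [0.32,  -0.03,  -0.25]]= [[-0.13, 0.0, -0.35], [-0.09, 0.08, -0.1], [-0.01, 0.02, -0.11]]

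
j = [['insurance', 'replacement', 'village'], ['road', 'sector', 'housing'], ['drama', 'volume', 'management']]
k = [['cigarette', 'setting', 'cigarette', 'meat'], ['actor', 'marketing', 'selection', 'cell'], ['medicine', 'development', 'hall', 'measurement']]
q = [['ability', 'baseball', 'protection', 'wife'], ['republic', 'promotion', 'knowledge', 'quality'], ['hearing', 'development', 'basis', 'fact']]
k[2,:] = ['medicine', 'development', 'hall', 'measurement']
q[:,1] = ['baseball', 'promotion', 'development']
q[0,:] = ['ability', 'baseball', 'protection', 'wife']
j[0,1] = 'replacement'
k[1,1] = 'marketing'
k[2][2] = 'hall'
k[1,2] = 'selection'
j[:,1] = ['replacement', 'sector', 'volume']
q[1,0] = 'republic'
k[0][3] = 'meat'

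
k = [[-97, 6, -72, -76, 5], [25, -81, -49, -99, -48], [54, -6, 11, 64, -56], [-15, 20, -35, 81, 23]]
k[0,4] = 5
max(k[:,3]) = 81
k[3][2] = -35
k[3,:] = [-15, 20, -35, 81, 23]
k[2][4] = -56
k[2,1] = -6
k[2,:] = [54, -6, 11, 64, -56]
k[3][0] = -15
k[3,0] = -15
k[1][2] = -49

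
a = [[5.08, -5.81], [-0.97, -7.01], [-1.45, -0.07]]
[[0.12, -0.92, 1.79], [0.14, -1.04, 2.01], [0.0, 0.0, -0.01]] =a @ [[0.00, -0.01, 0.02],[-0.02, 0.15, -0.29]]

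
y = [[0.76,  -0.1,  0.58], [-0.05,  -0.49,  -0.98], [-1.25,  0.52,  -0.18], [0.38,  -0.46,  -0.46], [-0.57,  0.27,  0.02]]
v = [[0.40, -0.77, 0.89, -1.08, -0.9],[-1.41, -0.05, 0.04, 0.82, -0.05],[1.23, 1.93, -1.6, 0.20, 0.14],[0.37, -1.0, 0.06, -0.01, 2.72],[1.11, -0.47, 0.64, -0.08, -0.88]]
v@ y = [[-0.67, 1.05, 1.31], [-0.78, -0.20, -1.15], [2.83, -1.95, -0.98], [-1.3, 1.22, 1.24], [0.54, 0.25, 1.01]]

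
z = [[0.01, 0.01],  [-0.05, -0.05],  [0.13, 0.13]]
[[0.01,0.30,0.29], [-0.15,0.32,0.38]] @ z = [[0.02, 0.02], [0.03, 0.03]]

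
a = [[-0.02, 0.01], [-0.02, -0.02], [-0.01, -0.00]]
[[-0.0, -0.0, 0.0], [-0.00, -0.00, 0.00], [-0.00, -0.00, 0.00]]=a @ [[0.08, 0.05, -0.05], [-0.02, -0.02, 0.01]]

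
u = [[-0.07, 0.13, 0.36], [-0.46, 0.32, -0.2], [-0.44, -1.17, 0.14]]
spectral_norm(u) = 1.27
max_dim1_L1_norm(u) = 1.75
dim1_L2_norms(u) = [0.39, 0.59, 1.26]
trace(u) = 0.39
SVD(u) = [[0.05, 0.05, -1.00], [0.16, -0.99, -0.05], [-0.99, -0.15, -0.06]] @ diag([1.271700449956226, 0.568109142287676, 0.38409630046421006]) @ [[0.28, 0.95, -0.12], [0.91, -0.23, 0.34], [0.3, -0.21, -0.93]]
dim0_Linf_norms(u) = [0.46, 1.17, 0.36]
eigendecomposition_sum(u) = [[-0.06+0.27j, 0.17+0.14j, (0.13+0.02j)], [(-0.16-0.01j), (-0.07+0.11j), 0.08j], [-0.32-0.20j, (-0.26+0.15j), -0.08+0.17j]] + [[-0.06-0.27j, 0.17-0.14j, 0.13-0.02j], [-0.16+0.01j, (-0.07-0.11j), -0.08j], [(-0.32+0.2j), (-0.26-0.15j), -0.08-0.17j]] + [[0.06+0.00j, -0.20-0.00j, (0.09-0j)], [-0.13-0.00j, 0.45+0.00j, (-0.21+0j)], [(0.19+0j), -0.66-0.00j, (0.3-0j)]]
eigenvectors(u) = [[0.17+0.53j,0.17-0.53j,(0.24+0j)], [-0.29+0.16j,-0.29-0.16j,-0.55+0.00j], [-0.76+0.00j,(-0.76-0j),0.80+0.00j]]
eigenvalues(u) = [(-0.21+0.54j), (-0.21-0.54j), (0.81+0j)]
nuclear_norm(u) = 2.22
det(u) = 0.28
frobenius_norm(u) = 1.44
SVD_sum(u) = [[0.02, 0.06, -0.01], [0.06, 0.19, -0.02], [-0.35, -1.19, 0.15]] + [[0.03,  -0.01,  0.01], [-0.51,  0.13,  -0.19], [-0.08,  0.02,  -0.03]] + [[-0.11,0.08,0.36],[-0.01,0.00,0.02],[-0.01,0.00,0.02]]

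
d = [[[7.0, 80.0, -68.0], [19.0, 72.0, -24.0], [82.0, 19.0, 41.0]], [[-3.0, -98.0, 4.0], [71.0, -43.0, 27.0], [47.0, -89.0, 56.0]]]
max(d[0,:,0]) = 82.0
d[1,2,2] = 56.0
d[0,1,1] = 72.0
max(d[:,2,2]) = 56.0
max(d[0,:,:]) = 82.0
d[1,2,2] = 56.0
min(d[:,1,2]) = -24.0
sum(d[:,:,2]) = 36.0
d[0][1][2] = -24.0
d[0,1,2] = -24.0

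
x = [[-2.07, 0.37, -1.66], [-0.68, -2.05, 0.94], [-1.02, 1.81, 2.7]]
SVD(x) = [[-0.32, -0.81, -0.49], [-0.02, 0.52, -0.85], [0.95, -0.26, -0.18]] @ diag([3.491173924833381, 2.686509212839097, 2.219633500354087]) @ [[-0.08, 0.47, 0.88], [0.59, -0.68, 0.42], [0.8, 0.56, -0.22]]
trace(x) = -1.42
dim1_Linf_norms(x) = [2.07, 2.05, 2.7]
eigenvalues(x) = [(3.38+0j), (-2.4+0.65j), (-2.4-0.65j)]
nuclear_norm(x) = 8.40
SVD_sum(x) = [[0.09, -0.52, -0.97], [0.01, -0.04, -0.08], [-0.28, 1.56, 2.90]] + [[-1.3, 1.49, -0.93], [0.83, -0.95, 0.59], [-0.41, 0.48, -0.30]] + [[-0.86, -0.60, 0.24], [-1.52, -1.06, 0.42], [-0.33, -0.23, 0.09]]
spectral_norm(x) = 3.49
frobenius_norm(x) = 4.93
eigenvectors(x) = [[0.27+0.00j,(-0.79+0j),(-0.79-0j)], [(-0.2+0j),-0.04-0.57j,-0.04+0.57j], [(-0.94+0j),-0.16+0.18j,-0.16-0.18j]]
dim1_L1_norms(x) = [4.1, 3.67, 5.53]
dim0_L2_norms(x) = [2.41, 2.76, 3.31]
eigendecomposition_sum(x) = [[0.20+0.00j, (-0.28+0j), (-0.87-0j)], [-0.14+0.00j, (0.2+0j), (0.62+0j)], [-0.68+0.00j, (0.95+0j), 2.98+0.00j]] + [[(-1.13+0.29j), (0.32+1.59j), -0.40-0.25j], [-0.27-0.80j, (-1.12+0.32j), 0.16-0.30j], [(-0.17+0.32j), (0.43+0.26j), (-0.14+0.04j)]] + [[(-1.13-0.29j),(0.32-1.59j),-0.40+0.25j], [-0.27+0.80j,(-1.12-0.32j),(0.16+0.3j)], [(-0.17-0.32j),0.43-0.26j,(-0.14-0.04j)]]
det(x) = 20.82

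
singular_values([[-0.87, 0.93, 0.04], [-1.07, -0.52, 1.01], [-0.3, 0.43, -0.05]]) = [1.65, 1.27, 0.0]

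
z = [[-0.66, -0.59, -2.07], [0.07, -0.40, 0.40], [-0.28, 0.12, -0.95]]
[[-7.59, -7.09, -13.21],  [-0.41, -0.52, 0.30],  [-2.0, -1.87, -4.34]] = z @ [[-2.97, 2.43, -0.55], [3.98, 3.4, 4.45], [3.48, 1.68, 5.29]]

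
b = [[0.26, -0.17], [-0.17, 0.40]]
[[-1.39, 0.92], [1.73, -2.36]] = b@[[-3.47, -0.44],[2.85, -6.09]]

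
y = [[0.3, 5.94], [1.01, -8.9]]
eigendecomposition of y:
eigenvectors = [[0.99, -0.52], [0.1, 0.86]]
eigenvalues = [0.91, -9.51]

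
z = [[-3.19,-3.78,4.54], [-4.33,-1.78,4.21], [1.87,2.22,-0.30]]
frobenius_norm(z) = 9.66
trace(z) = -5.27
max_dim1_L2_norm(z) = 6.71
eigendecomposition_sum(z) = [[-3.92, -3.35, 3.80], [-3.55, -3.04, 3.44], [1.81, 1.55, -1.75]] + [[1.11, -1.05, 0.34],  [-0.04, 0.04, -0.01],  [1.11, -1.05, 0.34]] + [[-0.38, 0.63, 0.4],[-0.74, 1.22, 0.79],[-1.05, 1.72, 1.11]]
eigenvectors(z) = [[0.7, 0.71, 0.28], [0.64, -0.03, 0.55], [-0.32, 0.71, 0.78]]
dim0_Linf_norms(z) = [4.33, 3.78, 4.54]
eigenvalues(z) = [-8.71, 1.49, 1.95]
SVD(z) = [[-0.71, 0.26, 0.65], [-0.66, -0.58, -0.48], [0.25, -0.77, 0.58]] @ diag([9.352448762886052, 1.9714146662035374, 1.3704110155237232]) @ [[0.6, 0.47, -0.65], [0.12, -0.85, -0.51], [0.79, -0.23, 0.56]]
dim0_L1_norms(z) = [9.39, 7.78, 9.05]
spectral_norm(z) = 9.35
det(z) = -25.27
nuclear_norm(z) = 12.69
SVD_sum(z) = [[-3.96, -3.13, 4.3], [-3.68, -2.90, 3.99], [1.41, 1.11, -1.53]] + [[0.06, -0.44, -0.27], [-0.13, 0.97, 0.59], [-0.17, 1.29, 0.78]] + [[0.71, -0.21, 0.50], [-0.52, 0.15, -0.37], [0.64, -0.19, 0.45]]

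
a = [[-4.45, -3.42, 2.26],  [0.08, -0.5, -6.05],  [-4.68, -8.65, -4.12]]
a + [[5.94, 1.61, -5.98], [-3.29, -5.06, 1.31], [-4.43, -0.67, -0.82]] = [[1.49,  -1.81,  -3.72], [-3.21,  -5.56,  -4.74], [-9.11,  -9.32,  -4.94]]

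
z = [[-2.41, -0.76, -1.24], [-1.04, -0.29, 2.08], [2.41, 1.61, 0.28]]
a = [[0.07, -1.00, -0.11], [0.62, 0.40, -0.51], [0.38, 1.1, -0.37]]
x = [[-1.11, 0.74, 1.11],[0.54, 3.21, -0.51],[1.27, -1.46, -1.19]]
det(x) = -0.34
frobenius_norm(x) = 4.36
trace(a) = 0.10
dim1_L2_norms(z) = [2.81, 2.34, 2.91]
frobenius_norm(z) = 4.68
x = z @ a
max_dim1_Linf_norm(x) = 3.21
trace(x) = 0.91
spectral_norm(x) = 3.64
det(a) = -0.06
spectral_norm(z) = 3.99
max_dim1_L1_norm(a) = 1.85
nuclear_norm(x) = 6.08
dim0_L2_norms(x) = [1.77, 3.6, 1.71]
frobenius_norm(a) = 1.82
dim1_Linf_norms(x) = [1.11, 3.21, 1.46]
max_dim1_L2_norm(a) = 1.22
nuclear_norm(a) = 2.47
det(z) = 5.44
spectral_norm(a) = 1.65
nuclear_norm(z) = 6.94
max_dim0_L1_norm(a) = 2.5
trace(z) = -2.42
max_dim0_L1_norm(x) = 5.41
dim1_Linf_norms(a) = [1.0, 0.62, 1.1]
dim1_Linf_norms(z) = [2.41, 2.08, 2.41]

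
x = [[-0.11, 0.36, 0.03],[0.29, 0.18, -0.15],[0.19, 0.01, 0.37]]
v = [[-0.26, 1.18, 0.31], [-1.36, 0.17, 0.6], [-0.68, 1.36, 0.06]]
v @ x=[[0.43, 0.12, -0.07], [0.31, -0.45, 0.16], [0.48, 0.00, -0.2]]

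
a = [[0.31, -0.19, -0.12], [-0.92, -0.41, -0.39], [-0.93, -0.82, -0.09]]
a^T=[[0.31, -0.92, -0.93], [-0.19, -0.41, -0.82], [-0.12, -0.39, -0.09]]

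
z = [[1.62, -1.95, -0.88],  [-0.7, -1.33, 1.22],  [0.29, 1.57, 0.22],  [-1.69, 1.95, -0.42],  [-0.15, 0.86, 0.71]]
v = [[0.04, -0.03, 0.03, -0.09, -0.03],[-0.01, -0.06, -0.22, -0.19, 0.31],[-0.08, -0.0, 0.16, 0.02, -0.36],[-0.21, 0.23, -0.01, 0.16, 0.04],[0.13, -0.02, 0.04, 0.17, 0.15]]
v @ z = [[0.25, -0.19, -0.05], [0.24, -0.35, 0.19], [-0.06, 0.14, -0.16], [-0.78, 0.43, 0.42], [-0.07, 0.3, -0.09]]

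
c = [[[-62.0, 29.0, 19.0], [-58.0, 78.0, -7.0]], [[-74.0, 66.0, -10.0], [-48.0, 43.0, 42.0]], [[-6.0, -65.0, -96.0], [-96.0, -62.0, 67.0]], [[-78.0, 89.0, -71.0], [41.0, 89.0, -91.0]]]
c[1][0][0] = -74.0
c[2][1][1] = -62.0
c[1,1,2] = 42.0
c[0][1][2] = -7.0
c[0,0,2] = 19.0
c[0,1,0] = -58.0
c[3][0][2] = -71.0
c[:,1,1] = [78.0, 43.0, -62.0, 89.0]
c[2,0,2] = -96.0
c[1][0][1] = 66.0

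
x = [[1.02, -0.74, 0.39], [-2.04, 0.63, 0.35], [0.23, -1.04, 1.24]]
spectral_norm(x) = 2.55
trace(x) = 2.89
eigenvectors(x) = [[-0.53, 0.33, 0.14], [0.53, 0.75, 0.52], [-0.67, 0.57, 0.84]]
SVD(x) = [[-0.51, -0.17, -0.85], [0.79, -0.48, -0.38], [-0.34, -0.86, 0.37]] @ diag([2.5521742046899454, 1.606114392781348, 0.001840167342180634]) @ [[-0.87, 0.48, -0.13], [0.37, 0.45, -0.81], [-0.33, -0.75, -0.57]]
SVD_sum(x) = [[1.12, -0.62, 0.17], [-1.75, 0.97, -0.27], [0.75, -0.42, 0.11]] + [[-0.10, -0.12, 0.22], [-0.29, -0.34, 0.62], [-0.52, -0.62, 1.13]] + [[0.00, 0.0, 0.00], [0.00, 0.00, 0.0], [-0.00, -0.00, -0.0]]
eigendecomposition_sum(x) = [[1.24, -0.72, 0.23], [-1.23, 0.71, -0.23], [1.56, -0.9, 0.29]] + [[0.0,0.00,-0.00], [0.01,0.00,-0.00], [0.01,0.00,-0.0]] + [[-0.22,-0.02,0.16], [-0.82,-0.09,0.58], [-1.34,-0.14,0.95]]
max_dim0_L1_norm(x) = 3.29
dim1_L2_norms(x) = [1.32, 2.16, 1.63]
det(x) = 0.01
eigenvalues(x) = [2.24, 0.01, 0.64]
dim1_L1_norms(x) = [2.15, 3.02, 2.51]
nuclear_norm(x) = 4.16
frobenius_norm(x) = 3.02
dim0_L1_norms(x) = [3.29, 2.41, 1.98]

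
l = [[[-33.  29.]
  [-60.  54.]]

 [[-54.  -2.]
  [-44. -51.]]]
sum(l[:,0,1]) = 27.0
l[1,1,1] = -51.0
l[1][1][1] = -51.0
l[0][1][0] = -60.0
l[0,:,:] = [[-33.0, 29.0], [-60.0, 54.0]]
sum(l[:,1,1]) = 3.0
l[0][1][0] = -60.0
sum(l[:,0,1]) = 27.0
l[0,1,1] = 54.0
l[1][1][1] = -51.0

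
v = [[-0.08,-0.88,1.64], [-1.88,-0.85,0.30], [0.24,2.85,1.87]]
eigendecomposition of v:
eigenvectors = [[(0.55+0j), -0.41+0.42j, -0.41-0.42j], [(0.69+0j), 0.06-0.33j, (0.06+0.33j)], [-0.47+0.00j, -0.73+0.00j, (-0.73-0j)]]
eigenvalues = [(-2.57+0j), (1.75+1.17j), (1.75-1.17j)]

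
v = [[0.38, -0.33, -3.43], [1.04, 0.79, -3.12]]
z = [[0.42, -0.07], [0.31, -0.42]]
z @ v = [[0.09, -0.19, -1.22], [-0.32, -0.43, 0.25]]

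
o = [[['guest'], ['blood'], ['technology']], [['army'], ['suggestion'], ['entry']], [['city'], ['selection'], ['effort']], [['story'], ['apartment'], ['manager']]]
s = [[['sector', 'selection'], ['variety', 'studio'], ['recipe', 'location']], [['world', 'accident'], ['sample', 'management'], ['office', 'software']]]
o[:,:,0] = [['guest', 'blood', 'technology'], ['army', 'suggestion', 'entry'], ['city', 'selection', 'effort'], ['story', 'apartment', 'manager']]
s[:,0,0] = ['sector', 'world']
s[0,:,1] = ['selection', 'studio', 'location']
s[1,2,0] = 'office'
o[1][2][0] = 'entry'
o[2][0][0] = 'city'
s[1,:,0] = ['world', 'sample', 'office']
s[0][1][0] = 'variety'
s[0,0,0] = 'sector'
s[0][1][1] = 'studio'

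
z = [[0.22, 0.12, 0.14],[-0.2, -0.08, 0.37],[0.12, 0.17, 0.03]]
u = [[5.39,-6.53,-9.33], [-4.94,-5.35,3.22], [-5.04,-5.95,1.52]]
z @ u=[[-0.11,-2.91,-1.45], [-2.55,-0.47,2.17], [-0.34,-1.87,-0.53]]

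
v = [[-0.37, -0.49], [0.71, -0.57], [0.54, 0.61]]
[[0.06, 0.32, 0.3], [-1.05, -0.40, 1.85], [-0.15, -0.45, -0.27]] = v@[[-0.98, -0.67, 1.31], [0.62, -0.14, -1.61]]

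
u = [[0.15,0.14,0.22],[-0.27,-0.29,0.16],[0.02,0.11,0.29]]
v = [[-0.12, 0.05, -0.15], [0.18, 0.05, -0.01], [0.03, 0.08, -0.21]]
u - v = [[0.27, 0.09, 0.37], [-0.45, -0.34, 0.17], [-0.01, 0.03, 0.5]]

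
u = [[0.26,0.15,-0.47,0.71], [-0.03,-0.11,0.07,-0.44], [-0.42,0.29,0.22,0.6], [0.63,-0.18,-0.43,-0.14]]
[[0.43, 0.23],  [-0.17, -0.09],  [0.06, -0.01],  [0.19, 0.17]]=u @[[0.16, 0.31], [0.2, 0.14], [-0.38, -0.04], [0.26, 0.15]]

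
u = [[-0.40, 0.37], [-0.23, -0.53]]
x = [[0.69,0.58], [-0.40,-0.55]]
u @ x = [[-0.42, -0.44], [0.05, 0.16]]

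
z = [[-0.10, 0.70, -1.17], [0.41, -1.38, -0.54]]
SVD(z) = [[-0.47, 0.88], [0.88, 0.47]] @ diag([1.6018845092321783, 1.2911103822222108]) @ [[0.25, -0.97, 0.05], [0.08, -0.03, -1.00]]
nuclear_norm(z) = 2.89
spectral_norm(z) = 1.60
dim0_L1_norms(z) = [0.51, 2.08, 1.71]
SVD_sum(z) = [[-0.19, 0.73, -0.04], [0.36, -1.36, 0.07]] + [[0.09, -0.03, -1.13], [0.05, -0.02, -0.61]]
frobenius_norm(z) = 2.06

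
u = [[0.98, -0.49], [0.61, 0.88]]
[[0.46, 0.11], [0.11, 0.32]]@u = [[0.52, -0.13], [0.30, 0.23]]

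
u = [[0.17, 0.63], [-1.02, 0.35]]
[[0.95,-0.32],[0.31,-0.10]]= u @ [[0.19, -0.07], [1.45, -0.49]]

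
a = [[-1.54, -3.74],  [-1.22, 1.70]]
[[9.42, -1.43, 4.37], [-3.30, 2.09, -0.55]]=a@ [[-0.51, -0.75, -0.75], [-2.31, 0.69, -0.86]]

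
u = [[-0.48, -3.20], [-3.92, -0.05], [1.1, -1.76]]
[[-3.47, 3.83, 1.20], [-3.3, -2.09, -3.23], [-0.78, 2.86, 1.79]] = u @ [[0.83, 0.55, 0.83], [0.96, -1.28, -0.5]]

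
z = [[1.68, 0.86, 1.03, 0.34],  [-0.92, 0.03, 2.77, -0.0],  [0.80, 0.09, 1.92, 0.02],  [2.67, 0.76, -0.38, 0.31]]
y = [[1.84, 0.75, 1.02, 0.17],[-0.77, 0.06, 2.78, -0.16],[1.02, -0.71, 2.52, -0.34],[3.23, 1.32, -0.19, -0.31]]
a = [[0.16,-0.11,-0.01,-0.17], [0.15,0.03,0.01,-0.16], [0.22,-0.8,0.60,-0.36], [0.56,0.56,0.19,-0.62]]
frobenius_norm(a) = 1.53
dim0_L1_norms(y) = [6.86, 2.84, 6.51, 0.98]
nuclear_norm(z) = 7.55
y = a + z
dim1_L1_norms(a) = [0.45, 0.35, 1.98, 1.93]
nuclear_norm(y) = 9.42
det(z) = 0.02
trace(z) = 3.94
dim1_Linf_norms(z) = [1.68, 2.77, 1.92, 2.67]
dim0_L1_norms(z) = [6.07, 1.74, 6.1, 0.67]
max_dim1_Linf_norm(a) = 0.8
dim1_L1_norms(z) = [3.91, 3.72, 2.83, 4.12]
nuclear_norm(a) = 2.32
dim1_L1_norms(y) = [3.78, 3.77, 4.59, 5.05]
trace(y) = 4.11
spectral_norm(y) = 4.22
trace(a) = 0.17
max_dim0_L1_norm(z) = 6.1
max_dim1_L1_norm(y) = 5.05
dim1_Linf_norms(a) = [0.17, 0.16, 0.8, 0.62]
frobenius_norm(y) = 5.80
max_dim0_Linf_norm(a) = 0.8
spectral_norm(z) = 3.57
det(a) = -0.00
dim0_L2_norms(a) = [0.64, 0.98, 0.63, 0.75]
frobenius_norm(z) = 5.05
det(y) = -5.82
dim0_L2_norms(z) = [3.38, 1.15, 3.54, 0.46]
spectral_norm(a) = 1.11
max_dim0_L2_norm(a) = 0.98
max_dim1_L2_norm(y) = 3.51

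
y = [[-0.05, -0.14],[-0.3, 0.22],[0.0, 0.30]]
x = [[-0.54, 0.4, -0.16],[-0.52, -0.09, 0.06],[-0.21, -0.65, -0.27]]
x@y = [[-0.09,0.12], [0.05,0.07], [0.21,-0.19]]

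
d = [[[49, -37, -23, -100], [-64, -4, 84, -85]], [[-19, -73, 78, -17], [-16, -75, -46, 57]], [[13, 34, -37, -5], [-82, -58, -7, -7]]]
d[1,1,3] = 57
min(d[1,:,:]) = -75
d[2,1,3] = -7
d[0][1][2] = 84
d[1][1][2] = -46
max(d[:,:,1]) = 34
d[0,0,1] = -37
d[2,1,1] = -58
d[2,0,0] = 13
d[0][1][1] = -4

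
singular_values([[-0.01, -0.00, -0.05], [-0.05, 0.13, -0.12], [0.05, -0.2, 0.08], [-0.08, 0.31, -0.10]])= [0.44, 0.08, 0.0]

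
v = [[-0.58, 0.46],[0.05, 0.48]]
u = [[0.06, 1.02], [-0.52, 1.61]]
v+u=[[-0.52, 1.48], [-0.47, 2.09]]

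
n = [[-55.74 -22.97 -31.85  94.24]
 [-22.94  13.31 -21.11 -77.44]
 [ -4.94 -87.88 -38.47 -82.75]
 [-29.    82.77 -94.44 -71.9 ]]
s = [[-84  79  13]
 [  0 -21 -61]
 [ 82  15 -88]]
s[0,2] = 13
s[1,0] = 0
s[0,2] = 13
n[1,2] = -21.11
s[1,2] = -61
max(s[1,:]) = 0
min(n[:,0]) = -55.74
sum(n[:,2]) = -185.87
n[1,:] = [-22.94, 13.31, -21.11, -77.44]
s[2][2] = -88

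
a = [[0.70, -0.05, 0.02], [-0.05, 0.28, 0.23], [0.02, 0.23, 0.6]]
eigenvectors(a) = [[-0.10, -0.95, -0.31], [-0.88, -0.06, 0.47], [0.46, -0.32, 0.83]]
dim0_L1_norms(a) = [0.77, 0.56, 0.85]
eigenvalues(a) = [0.15, 0.7, 0.72]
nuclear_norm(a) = 1.58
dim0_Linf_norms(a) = [0.7, 0.28, 0.6]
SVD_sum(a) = [[0.07, -0.1, -0.18],[-0.1, 0.16, 0.28],[-0.18, 0.28, 0.50]] + [[0.63,0.04,0.21], [0.04,0.0,0.01], [0.21,0.01,0.07]] + [[0.0, 0.01, -0.01],[0.01, 0.12, -0.06],[-0.01, -0.06, 0.03]]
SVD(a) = [[0.31, 0.95, -0.10],  [-0.47, 0.06, -0.88],  [-0.83, 0.32, 0.46]] @ diag([0.7219306094488842, 0.7035111565981829, 0.15455823395293286]) @ [[0.31, -0.47, -0.83],  [0.95, 0.06, 0.32],  [-0.1, -0.88, 0.46]]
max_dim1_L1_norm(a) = 0.85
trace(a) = 1.58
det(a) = 0.08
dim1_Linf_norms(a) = [0.7, 0.28, 0.6]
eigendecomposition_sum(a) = [[0.0, 0.01, -0.01],[0.01, 0.12, -0.06],[-0.01, -0.06, 0.03]] + [[0.63, 0.04, 0.21], [0.04, 0.00, 0.01], [0.21, 0.01, 0.07]] + [[0.07, -0.10, -0.18], [-0.1, 0.16, 0.28], [-0.18, 0.28, 0.50]]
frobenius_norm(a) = 1.02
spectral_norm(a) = 0.72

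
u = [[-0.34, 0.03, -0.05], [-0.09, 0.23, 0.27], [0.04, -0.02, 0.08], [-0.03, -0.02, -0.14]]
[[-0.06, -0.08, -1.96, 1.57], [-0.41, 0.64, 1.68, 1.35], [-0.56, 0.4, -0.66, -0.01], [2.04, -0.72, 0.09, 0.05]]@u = [[-0.1, -0.01, -0.4], [0.11, 0.07, 0.14], [0.13, 0.09, 0.08], [-0.63, -0.11, -0.3]]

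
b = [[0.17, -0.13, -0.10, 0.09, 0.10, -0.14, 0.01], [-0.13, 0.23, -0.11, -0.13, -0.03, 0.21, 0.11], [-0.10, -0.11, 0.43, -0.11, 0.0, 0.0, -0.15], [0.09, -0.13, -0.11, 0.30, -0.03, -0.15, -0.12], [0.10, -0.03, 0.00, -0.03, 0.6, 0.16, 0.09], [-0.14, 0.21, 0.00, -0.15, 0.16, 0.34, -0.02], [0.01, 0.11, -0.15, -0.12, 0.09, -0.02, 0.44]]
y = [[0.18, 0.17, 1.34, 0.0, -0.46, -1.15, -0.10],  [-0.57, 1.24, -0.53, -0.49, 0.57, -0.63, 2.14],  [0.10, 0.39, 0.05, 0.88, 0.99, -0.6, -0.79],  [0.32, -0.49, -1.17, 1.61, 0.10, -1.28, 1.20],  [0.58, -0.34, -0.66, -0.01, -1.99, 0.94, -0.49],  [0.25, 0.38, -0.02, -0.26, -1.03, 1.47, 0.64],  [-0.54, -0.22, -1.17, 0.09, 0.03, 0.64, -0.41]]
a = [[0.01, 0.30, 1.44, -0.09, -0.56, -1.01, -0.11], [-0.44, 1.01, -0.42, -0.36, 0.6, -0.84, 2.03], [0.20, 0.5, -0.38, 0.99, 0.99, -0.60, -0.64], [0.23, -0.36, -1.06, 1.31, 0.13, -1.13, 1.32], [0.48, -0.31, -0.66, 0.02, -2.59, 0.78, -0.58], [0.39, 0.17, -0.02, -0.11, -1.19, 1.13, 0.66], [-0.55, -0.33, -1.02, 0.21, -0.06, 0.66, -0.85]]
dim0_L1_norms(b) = [0.74, 0.95, 0.9, 0.93, 1.01, 1.02, 0.94]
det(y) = -12.64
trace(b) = 2.51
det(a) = -16.83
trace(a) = -0.36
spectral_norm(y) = 3.60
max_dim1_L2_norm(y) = 2.77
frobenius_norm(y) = 5.79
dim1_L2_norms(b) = [0.31, 0.39, 0.49, 0.41, 0.64, 0.48, 0.5]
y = b + a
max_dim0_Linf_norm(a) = 2.59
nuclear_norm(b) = 2.51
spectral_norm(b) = 0.80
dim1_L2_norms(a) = [1.88, 2.59, 1.78, 2.46, 2.9, 1.82, 1.63]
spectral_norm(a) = 3.83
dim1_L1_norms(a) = [3.52, 5.7, 4.3, 5.54, 5.42, 3.67, 3.68]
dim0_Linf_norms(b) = [0.17, 0.23, 0.43, 0.3, 0.6, 0.34, 0.44]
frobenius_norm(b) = 1.24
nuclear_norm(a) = 13.21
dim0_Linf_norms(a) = [0.55, 1.01, 1.44, 1.31, 2.59, 1.13, 2.03]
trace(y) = 2.15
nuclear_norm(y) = 13.12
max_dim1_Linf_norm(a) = 2.59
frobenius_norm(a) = 5.82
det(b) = -0.00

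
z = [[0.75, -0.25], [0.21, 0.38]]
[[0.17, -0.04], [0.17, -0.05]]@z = [[0.12, -0.06],[0.12, -0.06]]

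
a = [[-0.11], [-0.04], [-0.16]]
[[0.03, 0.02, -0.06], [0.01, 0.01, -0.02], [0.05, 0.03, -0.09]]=a @ [[-0.31, -0.19, 0.58]]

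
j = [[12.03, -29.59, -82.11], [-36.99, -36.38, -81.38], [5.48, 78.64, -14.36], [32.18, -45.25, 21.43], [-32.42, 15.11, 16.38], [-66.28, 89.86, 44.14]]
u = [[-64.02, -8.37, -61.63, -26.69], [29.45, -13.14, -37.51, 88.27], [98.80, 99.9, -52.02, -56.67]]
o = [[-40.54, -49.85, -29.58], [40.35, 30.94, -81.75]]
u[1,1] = -13.14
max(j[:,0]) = 32.18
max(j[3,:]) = 32.18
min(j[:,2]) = -82.11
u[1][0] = 29.45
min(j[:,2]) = -82.11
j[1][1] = -36.38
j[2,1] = 78.64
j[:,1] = [-29.59, -36.38, 78.64, -45.25, 15.11, 89.86]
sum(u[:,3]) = 4.909999999999997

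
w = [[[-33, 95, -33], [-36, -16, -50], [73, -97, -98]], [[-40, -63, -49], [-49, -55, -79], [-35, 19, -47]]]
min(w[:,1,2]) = -79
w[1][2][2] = -47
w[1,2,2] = -47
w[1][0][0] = -40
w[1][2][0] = -35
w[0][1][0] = -36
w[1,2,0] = -35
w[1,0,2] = -49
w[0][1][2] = -50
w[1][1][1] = -55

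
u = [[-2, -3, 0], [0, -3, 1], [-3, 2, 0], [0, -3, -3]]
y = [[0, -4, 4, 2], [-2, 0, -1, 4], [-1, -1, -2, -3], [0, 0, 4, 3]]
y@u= [[-12, 14, -10], [7, -8, -12], [8, 11, 8], [-12, -1, -9]]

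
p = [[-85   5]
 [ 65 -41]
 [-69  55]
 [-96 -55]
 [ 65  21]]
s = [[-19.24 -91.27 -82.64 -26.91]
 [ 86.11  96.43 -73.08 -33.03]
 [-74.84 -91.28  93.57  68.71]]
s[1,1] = 96.43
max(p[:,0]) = 65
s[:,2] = [-82.64, -73.08, 93.57]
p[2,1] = 55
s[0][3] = -26.91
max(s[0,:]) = -19.24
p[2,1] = 55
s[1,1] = 96.43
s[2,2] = 93.57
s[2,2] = 93.57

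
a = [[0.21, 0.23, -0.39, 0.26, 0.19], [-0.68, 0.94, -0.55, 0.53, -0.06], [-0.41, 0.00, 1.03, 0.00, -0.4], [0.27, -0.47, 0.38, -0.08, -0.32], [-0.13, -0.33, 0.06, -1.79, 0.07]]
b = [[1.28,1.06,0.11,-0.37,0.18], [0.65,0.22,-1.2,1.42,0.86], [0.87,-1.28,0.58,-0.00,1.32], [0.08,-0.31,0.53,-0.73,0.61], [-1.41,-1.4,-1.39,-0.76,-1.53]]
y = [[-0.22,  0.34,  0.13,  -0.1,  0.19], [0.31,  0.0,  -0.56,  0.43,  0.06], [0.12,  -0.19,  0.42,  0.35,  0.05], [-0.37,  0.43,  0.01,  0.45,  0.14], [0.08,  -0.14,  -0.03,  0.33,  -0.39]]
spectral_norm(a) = 2.09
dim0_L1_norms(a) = [1.7, 1.97, 2.41, 2.66, 1.04]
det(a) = -0.10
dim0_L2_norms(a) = [0.87, 1.13, 1.29, 1.89, 0.55]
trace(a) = 2.17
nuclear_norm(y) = 2.81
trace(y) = 0.26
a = b @ y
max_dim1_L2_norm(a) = 1.83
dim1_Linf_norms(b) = [1.28, 1.42, 1.32, 0.73, 1.53]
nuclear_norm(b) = 9.17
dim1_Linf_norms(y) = [0.34, 0.56, 0.42, 0.45, 0.39]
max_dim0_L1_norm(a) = 2.66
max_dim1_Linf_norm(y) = 0.56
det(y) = 0.01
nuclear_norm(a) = 4.95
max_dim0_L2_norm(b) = 2.29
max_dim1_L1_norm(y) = 1.4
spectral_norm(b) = 3.43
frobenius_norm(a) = 2.75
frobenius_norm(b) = 4.71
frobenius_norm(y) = 1.42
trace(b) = -0.18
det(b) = -7.03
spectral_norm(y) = 0.88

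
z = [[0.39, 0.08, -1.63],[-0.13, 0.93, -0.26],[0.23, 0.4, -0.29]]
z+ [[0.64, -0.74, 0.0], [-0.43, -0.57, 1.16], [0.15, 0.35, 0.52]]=[[1.03, -0.66, -1.63],[-0.56, 0.36, 0.90],[0.38, 0.75, 0.23]]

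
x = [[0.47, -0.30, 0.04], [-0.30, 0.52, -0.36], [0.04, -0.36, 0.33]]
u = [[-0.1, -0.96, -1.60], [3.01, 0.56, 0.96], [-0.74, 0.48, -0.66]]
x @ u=[[-0.98,-0.60,-1.07],[1.86,0.41,1.22],[-1.33,-0.08,-0.63]]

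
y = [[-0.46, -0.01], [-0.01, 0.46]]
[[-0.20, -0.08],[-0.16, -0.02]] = y@[[0.45, 0.17], [-0.33, -0.05]]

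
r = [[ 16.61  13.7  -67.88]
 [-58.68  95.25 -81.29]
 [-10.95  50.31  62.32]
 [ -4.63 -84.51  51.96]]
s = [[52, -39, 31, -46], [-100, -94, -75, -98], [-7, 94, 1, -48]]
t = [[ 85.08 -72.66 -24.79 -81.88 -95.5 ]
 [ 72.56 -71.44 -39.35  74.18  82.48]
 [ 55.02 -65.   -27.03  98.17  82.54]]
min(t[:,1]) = -72.66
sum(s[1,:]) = -367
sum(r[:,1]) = 74.74999999999999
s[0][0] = 52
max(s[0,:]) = 52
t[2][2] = -27.03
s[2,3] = -48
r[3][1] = -84.51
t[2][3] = 98.17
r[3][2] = 51.96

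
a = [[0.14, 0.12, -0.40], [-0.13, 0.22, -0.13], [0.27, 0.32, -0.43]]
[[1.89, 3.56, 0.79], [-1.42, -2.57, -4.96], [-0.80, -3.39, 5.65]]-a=[[1.75, 3.44, 1.19], [-1.29, -2.79, -4.83], [-1.07, -3.71, 6.08]]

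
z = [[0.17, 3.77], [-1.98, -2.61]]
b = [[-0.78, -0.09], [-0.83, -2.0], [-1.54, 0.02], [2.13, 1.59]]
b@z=[[0.05, -2.71],[3.82, 2.09],[-0.30, -5.86],[-2.79, 3.88]]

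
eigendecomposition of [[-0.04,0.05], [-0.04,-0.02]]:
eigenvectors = [[(0.75+0j),(0.75-0j)], [(0.15+0.65j),0.15-0.65j]]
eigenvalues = [(-0.03+0.04j), (-0.03-0.04j)]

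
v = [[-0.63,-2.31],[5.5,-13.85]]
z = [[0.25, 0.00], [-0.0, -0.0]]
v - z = [[-0.88, -2.31], [5.5, -13.85]]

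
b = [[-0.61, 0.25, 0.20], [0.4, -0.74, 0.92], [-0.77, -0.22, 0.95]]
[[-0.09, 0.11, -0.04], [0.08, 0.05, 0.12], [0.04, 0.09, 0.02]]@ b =[[0.13, -0.10, 0.05], [-0.12, -0.04, 0.18], [-0.00, -0.06, 0.11]]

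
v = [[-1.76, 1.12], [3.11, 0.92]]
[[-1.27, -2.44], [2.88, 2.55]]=v @ [[0.86, 1.00], [0.22, -0.61]]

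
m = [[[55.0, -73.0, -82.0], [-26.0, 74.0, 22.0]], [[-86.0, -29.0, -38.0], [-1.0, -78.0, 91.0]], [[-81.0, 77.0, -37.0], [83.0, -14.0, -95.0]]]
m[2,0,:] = [-81.0, 77.0, -37.0]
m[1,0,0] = -86.0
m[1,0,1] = -29.0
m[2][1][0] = 83.0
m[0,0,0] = 55.0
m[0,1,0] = -26.0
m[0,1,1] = 74.0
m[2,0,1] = 77.0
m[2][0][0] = -81.0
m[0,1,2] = 22.0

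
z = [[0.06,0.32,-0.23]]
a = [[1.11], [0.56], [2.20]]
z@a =[[-0.26]]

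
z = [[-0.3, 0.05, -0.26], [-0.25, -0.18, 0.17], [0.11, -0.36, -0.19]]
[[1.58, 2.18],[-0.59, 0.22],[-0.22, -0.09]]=z @[[-1.68,-4.0], [2.07,0.92], [-3.75,-3.6]]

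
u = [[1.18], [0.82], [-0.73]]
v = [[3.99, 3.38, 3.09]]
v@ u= [[5.22]]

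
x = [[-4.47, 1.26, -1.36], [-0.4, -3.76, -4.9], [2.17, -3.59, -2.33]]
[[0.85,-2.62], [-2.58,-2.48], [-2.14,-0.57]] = x@[[-0.29, 0.86],  [0.13, 0.79],  [0.45, -0.17]]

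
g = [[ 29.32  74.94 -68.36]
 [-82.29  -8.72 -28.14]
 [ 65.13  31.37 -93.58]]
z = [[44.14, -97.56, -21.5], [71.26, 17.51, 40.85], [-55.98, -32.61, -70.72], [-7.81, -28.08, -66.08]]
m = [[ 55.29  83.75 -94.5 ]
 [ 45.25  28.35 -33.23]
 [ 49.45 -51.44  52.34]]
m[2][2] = 52.34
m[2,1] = -51.44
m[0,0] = 55.29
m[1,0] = 45.25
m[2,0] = 49.45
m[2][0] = 49.45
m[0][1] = 83.75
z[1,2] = 40.85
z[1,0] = 71.26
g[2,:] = [65.13, 31.37, -93.58]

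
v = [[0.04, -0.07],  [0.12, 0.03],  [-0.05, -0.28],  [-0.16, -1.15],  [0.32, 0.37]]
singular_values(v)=[1.27, 0.28]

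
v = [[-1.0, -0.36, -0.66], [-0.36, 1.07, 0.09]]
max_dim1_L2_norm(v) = 1.25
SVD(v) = [[-0.96, 0.27], [0.27, 0.96]] @ diag([1.2603928608337551, 1.1221451939741587]) @ [[0.69, 0.5, 0.52], [-0.55, 0.83, -0.08]]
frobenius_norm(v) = 1.69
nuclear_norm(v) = 2.38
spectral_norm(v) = 1.26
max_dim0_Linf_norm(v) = 1.07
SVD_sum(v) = [[-0.84, -0.61, -0.64], [0.23, 0.17, 0.18]] + [[-0.16, 0.25, -0.02], [-0.59, 0.9, -0.09]]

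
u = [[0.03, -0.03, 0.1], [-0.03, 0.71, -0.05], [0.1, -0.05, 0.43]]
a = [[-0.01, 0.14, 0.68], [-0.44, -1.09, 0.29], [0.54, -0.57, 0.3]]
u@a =[[0.07, -0.02, 0.04], [-0.34, -0.75, 0.17], [0.25, -0.18, 0.18]]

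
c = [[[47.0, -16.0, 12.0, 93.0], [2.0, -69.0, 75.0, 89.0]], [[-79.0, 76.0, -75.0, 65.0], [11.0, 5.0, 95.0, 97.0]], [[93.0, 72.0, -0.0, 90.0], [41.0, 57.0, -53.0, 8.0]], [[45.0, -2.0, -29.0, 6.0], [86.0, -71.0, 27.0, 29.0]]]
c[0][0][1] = -16.0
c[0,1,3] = 89.0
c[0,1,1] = -69.0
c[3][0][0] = 45.0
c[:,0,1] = [-16.0, 76.0, 72.0, -2.0]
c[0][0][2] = 12.0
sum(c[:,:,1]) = 52.0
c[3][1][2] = 27.0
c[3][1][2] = 27.0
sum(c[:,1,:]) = 429.0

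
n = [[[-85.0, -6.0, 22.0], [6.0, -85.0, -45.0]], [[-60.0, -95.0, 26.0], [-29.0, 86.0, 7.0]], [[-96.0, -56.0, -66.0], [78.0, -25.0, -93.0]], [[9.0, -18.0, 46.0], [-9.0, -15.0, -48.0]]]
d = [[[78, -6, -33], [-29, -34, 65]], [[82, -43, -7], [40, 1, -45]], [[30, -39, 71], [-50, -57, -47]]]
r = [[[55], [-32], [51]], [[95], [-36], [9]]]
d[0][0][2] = -33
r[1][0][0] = 95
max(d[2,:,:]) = 71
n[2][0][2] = -66.0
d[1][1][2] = -45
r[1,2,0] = 9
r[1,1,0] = -36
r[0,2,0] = 51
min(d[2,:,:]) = -57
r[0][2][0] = 51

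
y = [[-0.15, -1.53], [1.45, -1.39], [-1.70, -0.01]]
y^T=[[-0.15, 1.45, -1.7], [-1.53, -1.39, -0.01]]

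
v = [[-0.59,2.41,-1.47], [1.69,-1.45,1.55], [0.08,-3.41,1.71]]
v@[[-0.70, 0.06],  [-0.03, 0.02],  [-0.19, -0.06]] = [[0.62,0.1], [-1.43,-0.02], [-0.28,-0.17]]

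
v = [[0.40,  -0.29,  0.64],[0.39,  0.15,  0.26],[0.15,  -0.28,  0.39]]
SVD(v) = [[-0.80, 0.13, -0.58], [-0.36, -0.88, 0.30], [-0.47, 0.45, 0.76]] @ diag([1.0048226969311798, 0.3731270372606087, 0.0027498721918486047]) @ [[-0.53, 0.31, -0.79], [-0.6, -0.8, 0.09], [-0.6, 0.52, 0.61]]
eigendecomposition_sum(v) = [[0.20+0.06j, (-0.14+0.27j), (0.32-0.17j)], [(0.2-0.09j), 0.07+0.31j, 0.13-0.36j], [0.08+0.08j, -0.14+0.08j, 0.19+0.01j]] + [[(0.2-0.06j), (-0.14-0.27j), 0.32+0.17j], [(0.2+0.09j), (0.07-0.31j), 0.13+0.36j], [0.08-0.08j, -0.14-0.08j, (0.19-0.01j)]] + [[-0j,(-0-0j),-0.00-0.00j], [-0.00+0.00j,0.00+0.00j,0.00+0.00j], [-0.00+0.00j,0j,0j]]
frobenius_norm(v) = 1.07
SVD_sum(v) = [[0.43, -0.25, 0.64], [0.19, -0.11, 0.29], [0.25, -0.15, 0.37]] + [[-0.03, -0.04, 0.0], [0.2, 0.26, -0.03], [-0.1, -0.13, 0.01]] + [[0.00, -0.0, -0.00], [-0.0, 0.00, 0.0], [-0.00, 0.00, 0.0]]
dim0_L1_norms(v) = [0.94, 0.72, 1.29]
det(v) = 0.00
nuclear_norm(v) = 1.38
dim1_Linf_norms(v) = [0.64, 0.39, 0.39]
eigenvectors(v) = [[(0.48+0.43j), (0.48-0.43j), (-0.6+0j)], [(0.68+0j), (0.68-0j), (0.52+0j)], [0.10+0.33j, (0.1-0.33j), (0.61+0j)]]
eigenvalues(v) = [(0.47+0.38j), (0.47-0.38j), 0j]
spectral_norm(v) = 1.00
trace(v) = 0.94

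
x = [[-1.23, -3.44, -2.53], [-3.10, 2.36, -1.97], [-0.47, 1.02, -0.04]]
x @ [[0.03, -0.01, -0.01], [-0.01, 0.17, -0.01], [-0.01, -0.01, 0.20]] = [[0.02,-0.55,-0.46], [-0.1,0.45,-0.39], [-0.02,0.18,-0.01]]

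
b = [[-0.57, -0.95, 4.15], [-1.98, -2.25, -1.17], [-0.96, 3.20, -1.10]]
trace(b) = -3.92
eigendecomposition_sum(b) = [[0.35+1.05j, (0.78-1.02j), 1.64+0.38j], [-0.47-0.43j, -0.11+0.73j, (-0.93+0.27j)], [(-0.86+0.3j), 0.85+0.63j, (-0.29+1.36j)]] + [[0.35-1.05j, (0.78+1.02j), 1.64-0.38j], [-0.47+0.43j, (-0.11-0.73j), -0.93-0.27j], [(-0.86-0.3j), 0.85-0.63j, (-0.29-1.36j)]] + [[(-1.27-0j), -2.51+0.00j, (0.86-0j)], [-1.03-0.00j, -2.04+0.00j, (0.7-0j)], [(0.76+0j), (1.51-0j), -0.52+0.00j]]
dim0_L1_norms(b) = [3.51, 6.4, 6.42]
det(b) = -37.80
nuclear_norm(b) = 10.62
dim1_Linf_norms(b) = [4.15, 2.25, 3.2]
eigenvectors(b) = [[(0.71+0j), (0.71-0j), (-0.7+0j)],[(-0.36+0.2j), -0.36-0.20j, -0.57+0.00j],[(0.01+0.58j), (0.01-0.58j), 0.42+0.00j]]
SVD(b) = [[-0.82, -0.39, -0.42], [-0.08, 0.8, -0.59], [0.57, -0.46, -0.69]] @ diag([4.812614678848942, 3.6622548218330397, 2.144744640484815]) @ [[0.02, 0.57, -0.82], [-0.25, -0.79, -0.56], [0.97, -0.22, -0.13]]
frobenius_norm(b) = 6.42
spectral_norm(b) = 4.81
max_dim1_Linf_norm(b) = 4.15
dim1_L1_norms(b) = [5.67, 5.4, 5.26]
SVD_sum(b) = [[-0.06, -2.27, 3.24], [-0.01, -0.21, 0.3], [0.04, 1.56, -2.23]] + [[0.36, 1.12, 0.79], [-0.74, -2.32, -1.64], [0.42, 1.32, 0.93]] + [[-0.87, 0.19, 0.12], [-1.23, 0.27, 0.17], [-1.42, 0.32, 0.20]]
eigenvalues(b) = [(-0.05+3.14j), (-0.05-3.14j), (-3.83+0j)]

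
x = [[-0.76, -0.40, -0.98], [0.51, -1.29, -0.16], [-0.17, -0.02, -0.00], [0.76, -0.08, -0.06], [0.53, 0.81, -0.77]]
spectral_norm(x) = 1.58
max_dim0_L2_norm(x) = 1.58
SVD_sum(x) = [[-0.01, -0.4, 0.01], [-0.02, -1.28, 0.02], [-0.00, -0.02, 0.0], [-0.0, -0.06, 0.00], [0.02, 0.83, -0.02]] + [[-0.96, 0.01, -0.69],[0.27, -0.00, 0.19],[-0.11, 0.00, -0.08],[0.47, -0.0, 0.34],[-0.02, 0.00, -0.01]] + [[0.21, -0.01, -0.3],[0.27, -0.01, -0.37],[-0.06, 0.0, 0.08],[0.29, -0.01, -0.40],[0.53, -0.02, -0.74]]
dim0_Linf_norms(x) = [0.76, 1.29, 0.98]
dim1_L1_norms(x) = [2.14, 1.96, 0.19, 0.9, 2.11]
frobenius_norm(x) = 2.41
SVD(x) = [[-0.25, -0.87, 0.3], [-0.81, 0.24, 0.38], [-0.01, -0.10, -0.08], [-0.04, 0.43, 0.41], [0.53, -0.02, 0.76]] @ diag([1.5772476992742588, 1.3693387723739112, 1.1965788823172379]) @ [[0.02, 1.0, -0.02], [0.81, -0.00, 0.58], [0.58, -0.03, -0.81]]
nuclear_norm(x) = 4.14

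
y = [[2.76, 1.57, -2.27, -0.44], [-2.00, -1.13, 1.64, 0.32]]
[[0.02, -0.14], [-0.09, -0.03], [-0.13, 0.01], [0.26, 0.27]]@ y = [[0.34, 0.19, -0.28, -0.05], [-0.19, -0.11, 0.16, 0.03], [-0.38, -0.22, 0.31, 0.06], [0.18, 0.10, -0.15, -0.03]]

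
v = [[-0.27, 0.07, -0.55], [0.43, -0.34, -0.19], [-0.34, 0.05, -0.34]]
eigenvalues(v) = [0.14, -0.78, -0.31]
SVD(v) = [[-0.74, -0.34, -0.58], [0.3, -0.94, 0.17], [-0.61, -0.04, 0.79]] @ diag([0.7912663914588697, 0.5649202243472469, 0.0732300339417907]) @ [[0.67, -0.23, 0.70], [-0.53, 0.52, 0.67], [-0.52, -0.82, 0.23]]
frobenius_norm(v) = 0.97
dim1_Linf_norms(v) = [0.55, 0.43, 0.34]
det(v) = 0.03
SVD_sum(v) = [[-0.39, 0.13, -0.41], [0.16, -0.05, 0.16], [-0.32, 0.11, -0.34]] + [[0.1, -0.10, -0.13], [0.28, -0.28, -0.36], [0.01, -0.01, -0.02]] + [[0.02, 0.04, -0.01], [-0.01, -0.01, 0.0], [-0.03, -0.05, 0.01]]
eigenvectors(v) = [[-0.61, -0.69, 0.13], [-0.70, 0.42, 0.98], [0.36, -0.58, 0.13]]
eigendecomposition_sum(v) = [[0.08, 0.0, -0.09], [0.09, 0.0, -0.11], [-0.05, -0.0, 0.05]] + [[-0.36, 0.11, -0.41], [0.22, -0.06, 0.25], [-0.31, 0.09, -0.35]] + [[0.02, -0.04, -0.05], [0.12, -0.28, -0.34], [0.02, -0.04, -0.05]]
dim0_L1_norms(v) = [1.04, 0.46, 1.08]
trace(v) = -0.95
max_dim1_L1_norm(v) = 0.96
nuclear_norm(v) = 1.43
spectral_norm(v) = 0.79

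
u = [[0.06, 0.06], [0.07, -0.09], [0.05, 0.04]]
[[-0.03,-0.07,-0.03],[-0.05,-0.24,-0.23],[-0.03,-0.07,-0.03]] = u@ [[-0.63, -2.15, -1.67],[0.12, 0.97, 1.22]]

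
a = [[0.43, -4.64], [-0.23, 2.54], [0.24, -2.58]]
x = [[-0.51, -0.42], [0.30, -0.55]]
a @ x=[[-1.61,2.37], [0.88,-1.3], [-0.90,1.32]]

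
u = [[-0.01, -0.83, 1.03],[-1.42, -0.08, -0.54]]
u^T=[[-0.01, -1.42], [-0.83, -0.08], [1.03, -0.54]]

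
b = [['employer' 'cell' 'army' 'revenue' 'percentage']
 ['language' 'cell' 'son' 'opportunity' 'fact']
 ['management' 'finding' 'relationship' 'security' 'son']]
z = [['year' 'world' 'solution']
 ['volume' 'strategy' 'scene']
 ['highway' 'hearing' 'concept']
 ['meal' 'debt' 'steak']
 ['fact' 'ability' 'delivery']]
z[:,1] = ['world', 'strategy', 'hearing', 'debt', 'ability']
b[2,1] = 'finding'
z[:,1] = ['world', 'strategy', 'hearing', 'debt', 'ability']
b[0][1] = 'cell'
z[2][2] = 'concept'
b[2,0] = 'management'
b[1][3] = 'opportunity'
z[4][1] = 'ability'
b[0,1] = 'cell'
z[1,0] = 'volume'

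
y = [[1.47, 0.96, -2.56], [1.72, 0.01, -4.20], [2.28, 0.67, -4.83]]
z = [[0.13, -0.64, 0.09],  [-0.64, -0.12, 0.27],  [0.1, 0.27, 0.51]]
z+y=[[1.60, 0.32, -2.47],[1.08, -0.11, -3.93],[2.38, 0.94, -4.32]]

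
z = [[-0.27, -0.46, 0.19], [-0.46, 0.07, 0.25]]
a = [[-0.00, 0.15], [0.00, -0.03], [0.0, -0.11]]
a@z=[[-0.07, 0.01, 0.04], [0.01, -0.0, -0.01], [0.05, -0.01, -0.03]]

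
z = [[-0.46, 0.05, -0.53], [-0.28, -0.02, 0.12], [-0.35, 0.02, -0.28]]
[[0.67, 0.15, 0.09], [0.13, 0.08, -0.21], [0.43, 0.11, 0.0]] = z@ [[-0.74, -0.31, 0.51],  [0.86, 0.71, -0.83],  [-0.54, 0.05, -0.70]]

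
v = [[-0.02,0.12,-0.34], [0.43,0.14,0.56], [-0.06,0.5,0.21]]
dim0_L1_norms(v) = [0.51, 0.76, 1.11]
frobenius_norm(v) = 0.97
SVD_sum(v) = [[-0.11, -0.09, -0.21], [0.31, 0.24, 0.58], [0.14, 0.11, 0.27]] + [[-0.07,0.17,-0.03], [0.05,-0.12,0.03], [-0.16,0.4,-0.08]] + [[0.15, 0.04, -0.1], [0.07, 0.02, -0.05], [-0.04, -0.01, 0.03]]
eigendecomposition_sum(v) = [[-0.14, 0.15, -0.18], [0.21, -0.22, 0.26], [-0.15, 0.16, -0.18]] + [[0.22, 0.13, -0.02], [0.01, 0.01, -0.0], [-0.16, -0.1, 0.02]] + [[-0.09, -0.16, -0.14], [0.20, 0.35, 0.30], [0.25, 0.44, 0.38]]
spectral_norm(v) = 0.81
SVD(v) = [[-0.31, -0.37, -0.88], [0.86, 0.28, -0.42], [0.40, -0.89, 0.23]] @ diag([0.8106737410726943, 0.4928223642271257, 0.21478874005121346]) @ [[0.44, 0.35, 0.83], [0.36, -0.91, 0.19], [-0.82, -0.22, 0.53]]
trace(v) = 0.33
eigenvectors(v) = [[0.49, -0.8, -0.28], [-0.71, -0.05, 0.60], [0.51, 0.6, 0.75]]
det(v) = -0.09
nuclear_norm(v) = 1.52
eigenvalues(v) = [-0.55, 0.24, 0.64]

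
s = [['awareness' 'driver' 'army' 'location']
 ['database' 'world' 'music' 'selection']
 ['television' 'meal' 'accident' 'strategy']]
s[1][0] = 'database'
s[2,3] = 'strategy'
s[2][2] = 'accident'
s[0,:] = ['awareness', 'driver', 'army', 'location']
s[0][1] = 'driver'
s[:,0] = ['awareness', 'database', 'television']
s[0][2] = 'army'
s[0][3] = 'location'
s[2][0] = 'television'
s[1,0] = 'database'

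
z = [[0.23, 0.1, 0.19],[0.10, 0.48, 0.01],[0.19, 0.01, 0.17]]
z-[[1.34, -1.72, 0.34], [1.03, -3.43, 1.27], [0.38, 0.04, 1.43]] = [[-1.11, 1.82, -0.15],[-0.93, 3.91, -1.26],[-0.19, -0.03, -1.26]]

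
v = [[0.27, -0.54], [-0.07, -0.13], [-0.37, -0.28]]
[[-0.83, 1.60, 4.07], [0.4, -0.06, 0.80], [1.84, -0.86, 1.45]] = v @[[-4.44,3.32,1.30],[-0.69,-1.31,-6.88]]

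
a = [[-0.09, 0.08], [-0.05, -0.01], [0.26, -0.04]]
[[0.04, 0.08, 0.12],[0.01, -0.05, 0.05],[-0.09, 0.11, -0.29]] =a@ [[-0.33,0.7,-1.05],[0.18,1.85,0.32]]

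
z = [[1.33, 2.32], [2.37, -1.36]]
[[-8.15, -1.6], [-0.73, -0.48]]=z@[[-1.75, -0.45], [-2.51, -0.43]]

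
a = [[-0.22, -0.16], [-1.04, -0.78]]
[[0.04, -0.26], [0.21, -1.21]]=a @ [[0.35, 1.34], [-0.73, -0.23]]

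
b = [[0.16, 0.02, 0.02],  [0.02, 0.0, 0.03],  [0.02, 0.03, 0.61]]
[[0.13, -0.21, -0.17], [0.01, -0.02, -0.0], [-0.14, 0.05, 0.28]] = b @ [[0.76, -1.24, -0.99], [0.63, -0.62, -1.03], [-0.29, 0.16, 0.54]]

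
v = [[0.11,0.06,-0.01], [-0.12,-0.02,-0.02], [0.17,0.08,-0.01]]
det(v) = -0.00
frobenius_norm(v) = 0.26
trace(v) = 0.08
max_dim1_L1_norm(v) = 0.26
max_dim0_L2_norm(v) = 0.24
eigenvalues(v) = [(0.04+0.08j), (0.04-0.08j), (-0+0j)]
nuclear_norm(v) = 0.30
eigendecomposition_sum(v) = [[(0.06+0.01j), 0.03-0.01j, -0.01+0.01j], [-0.06+0.06j, -0.01+0.05j, (-0.01-0.02j)], [0.08-0.00j, 0.04-0.03j, -0.00+0.02j]] + [[0.06-0.01j, 0.03+0.01j, (-0.01-0.01j)], [(-0.06-0.06j), (-0.01-0.05j), -0.01+0.02j], [0.08+0.00j, 0.04+0.03j, (-0-0.02j)]] + [[-0.00+0.00j, 0.00-0.00j, 0.00-0.00j], [0.00-0.00j, -0.00+0.00j, -0.00+0.00j], [-0j, (-0+0j), -0.00+0.00j]]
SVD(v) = [[-0.49, -0.39, -0.78], [0.46, -0.87, 0.15], [-0.74, -0.29, 0.61]] @ diag([0.25455732084105703, 0.03997622181324307, 0.0015722899737465876]) @ [[-0.92,-0.38,0.01], [0.31,-0.73,0.61], [0.22,-0.56,-0.79]]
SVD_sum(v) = [[0.12,  0.05,  -0.0], [-0.11,  -0.05,  0.0], [0.17,  0.07,  -0.0]] + [[-0.0, 0.01, -0.01], [-0.01, 0.03, -0.02], [-0.0, 0.01, -0.01]] + [[-0.00, 0.0, 0.00], [0.00, -0.0, -0.00], [0.00, -0.0, -0.00]]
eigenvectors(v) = [[0.25+0.34j, (0.25-0.34j), (-0.22+0j)], [-0.65+0.00j, (-0.65-0j), (0.54+0j)], [(0.47+0.43j), 0.47-0.43j, (0.81+0j)]]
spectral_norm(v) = 0.25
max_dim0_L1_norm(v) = 0.4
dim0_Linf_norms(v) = [0.17, 0.08, 0.02]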